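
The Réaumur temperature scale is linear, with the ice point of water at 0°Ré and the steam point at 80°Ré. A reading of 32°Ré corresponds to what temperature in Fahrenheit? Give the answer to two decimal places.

Linear interpolation between the fixed points: C = (32 - 0) × 100 / (80 - 0) = 40.0000°C.
Then 40.0000 × 1.8 + 32 = 104.00°F.

104.00°F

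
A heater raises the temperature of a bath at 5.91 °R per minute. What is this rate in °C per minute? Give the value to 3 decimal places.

3.283 °C/minute

The quantity depends on a temperature interval, so only the ratio of degree sizes applies; the offset between the scales is irrelevant.
A change of 1°R is a change of 5/9°C, so 5.91 × 5/9 = 3.283.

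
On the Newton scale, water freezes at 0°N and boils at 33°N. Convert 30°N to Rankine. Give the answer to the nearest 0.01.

Linear interpolation between the fixed points: C = (30 - 0) × 100 / (33 - 0) = 90.9091°C.
Then 90.9091 × 1.8 + 491.67 = 655.31°R.

655.31°R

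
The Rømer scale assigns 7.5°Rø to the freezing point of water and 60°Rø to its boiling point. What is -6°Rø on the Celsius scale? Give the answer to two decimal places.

-25.71°C

Linear interpolation between the fixed points: C = (-6 - 7.5) × 100 / (60 - 7.5) = -25.7143°C.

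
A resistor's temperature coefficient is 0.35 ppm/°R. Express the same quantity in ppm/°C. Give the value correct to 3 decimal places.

0.630 ppm/°C

The quantity depends on a temperature interval, so only the ratio of degree sizes applies; the offset between the scales is irrelevant.
A change of 1°C is a change of 1.8°R, so per °C the value is 0.35 × 1.8 = 0.630.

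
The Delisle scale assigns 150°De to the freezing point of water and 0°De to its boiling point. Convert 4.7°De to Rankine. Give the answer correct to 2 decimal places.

Linear interpolation between the fixed points: C = (4.7 - 150) × 100 / (0 - 150) = 96.8667°C.
Then 96.8667 × 1.8 + 491.67 = 666.03°R.

666.03°R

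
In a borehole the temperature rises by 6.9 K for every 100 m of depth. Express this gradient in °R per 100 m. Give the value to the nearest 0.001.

12.420 °R/100 m

Since only a temperature interval is involved, the additive offset between the scales drops out.
A change of 1 K is a change of 1.8°R, so 6.9 × 1.8 = 12.420.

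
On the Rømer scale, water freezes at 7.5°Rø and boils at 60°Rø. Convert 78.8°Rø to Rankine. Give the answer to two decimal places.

736.13°R

Linear interpolation between the fixed points: C = (78.8 - 7.5) × 100 / (60 - 7.5) = 135.8095°C.
Then 135.8095 × 1.8 + 491.67 = 736.13°R.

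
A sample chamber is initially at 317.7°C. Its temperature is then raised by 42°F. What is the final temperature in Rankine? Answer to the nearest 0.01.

The 42°F change is an interval, so only the factor 5/9 applies: +42 × 5/9 = +23.3333°C.
Final Celsius temperature: 317.7000 + 23.3333 = 341.0333°C.
In Rankine: 341.0333 × 1.8 + 491.67 = 1105.53°R.

1105.53°R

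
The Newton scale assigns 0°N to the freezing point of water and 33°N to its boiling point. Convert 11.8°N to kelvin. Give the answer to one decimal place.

308.9 K

Linear interpolation between the fixed points: C = (11.8 - 0) × 100 / (33 - 0) = 35.7576°C.
Then 35.7576 + 273.15 = 308.9 K.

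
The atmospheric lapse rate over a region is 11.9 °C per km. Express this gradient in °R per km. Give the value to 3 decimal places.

Since only a temperature interval is involved, the additive offset between the scales drops out.
A change of 1°C is a change of 1.8°R, so 11.9 × 1.8 = 21.420.

21.420 °R/km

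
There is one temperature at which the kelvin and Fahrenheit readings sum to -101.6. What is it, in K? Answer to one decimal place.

127.9 K

Let K be the kelvin reading. The Fahrenheit reading is F = 1.8·K - 459.67.
Require K + F = -101.6: (2.8)·K - 459.67 = -101.6.
K = (-101.6 + 459.67) / (2.8) = 127.9.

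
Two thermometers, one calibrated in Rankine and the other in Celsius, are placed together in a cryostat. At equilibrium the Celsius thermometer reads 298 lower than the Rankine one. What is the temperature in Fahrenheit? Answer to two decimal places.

Let x be the Rankine reading; then the Celsius reading is 5/9·x - 273.15.
(5/9·x - 273.15) - x = -298  ⇒  (-4/9)·x = -24.85  ⇒  x = 55.9125°R.
In Celsius: (55.9125 - 491.67) × 5/9 = -242.0875°C.
In Fahrenheit: -242.0875 × 1.8 + 32 = -403.76°F.

-403.76°F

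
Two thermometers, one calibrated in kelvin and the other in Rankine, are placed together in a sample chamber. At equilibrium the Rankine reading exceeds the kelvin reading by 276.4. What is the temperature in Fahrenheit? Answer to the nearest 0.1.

162.2°F

Let x be the kelvin reading; then the Rankine reading is 1.8·x.
(1.8·x) - x = 276.4  ⇒  (0.8)·x = 276.4  ⇒  x = 345.5000 K.
In Celsius: 345.5 - 273.15 = 72.3500°C.
In Fahrenheit: 72.3500 × 1.8 + 32 = 162.2°F.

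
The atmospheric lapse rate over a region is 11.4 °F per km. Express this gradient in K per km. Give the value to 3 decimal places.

6.333 K/km

The quantity depends on a temperature interval, so only the ratio of degree sizes applies; the offset between the scales is irrelevant.
A change of 1°F is a change of 5/9 K, so 11.4 × 5/9 = 6.333.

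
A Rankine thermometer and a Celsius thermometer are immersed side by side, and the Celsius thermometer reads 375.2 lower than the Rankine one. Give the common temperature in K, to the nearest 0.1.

127.6 K

Let x be the Rankine reading; then the Celsius reading is 5/9·x - 273.15.
(5/9·x - 273.15) - x = -375.2  ⇒  (-4/9)·x = -102.05  ⇒  x = 229.6125°R.
In Celsius: (229.6125 - 491.67) × 5/9 = -145.5875°C.
In kelvin: -145.5875 + 273.15 = 127.6 K.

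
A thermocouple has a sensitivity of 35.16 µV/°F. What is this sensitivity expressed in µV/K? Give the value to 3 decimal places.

63.288 µV/K

Since only a temperature interval is involved, the additive offset between the scales drops out.
A change of 1 K is a change of 1.8°F, so per K the value is 35.16 × 1.8 = 63.288.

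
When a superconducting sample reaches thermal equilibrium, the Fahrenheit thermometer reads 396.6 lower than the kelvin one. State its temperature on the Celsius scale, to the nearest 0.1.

Let x be the kelvin reading; then the Fahrenheit reading is 1.8·x - 459.67.
(1.8·x - 459.67) - x = -396.6  ⇒  (0.8)·x = 63.07  ⇒  x = 78.8375 K.
In Celsius: 78.8375 - 273.15 = -194.3°C.

-194.3°C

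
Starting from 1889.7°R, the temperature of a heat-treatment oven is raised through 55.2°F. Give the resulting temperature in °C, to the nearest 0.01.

807.35°C

Initial temperature in Celsius: (1889.7 - 491.67) × 5/9 = 776.6833°C.
The 55.2°F change is an interval, so only the factor 5/9 applies: +55.2 × 5/9 = +30.6667°C.
Final Celsius temperature: 776.6833 + 30.6667 = 807.3500°C.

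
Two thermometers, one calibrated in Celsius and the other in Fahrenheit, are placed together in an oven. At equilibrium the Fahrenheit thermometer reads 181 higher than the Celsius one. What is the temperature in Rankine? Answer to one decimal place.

Let x be the Celsius reading; then the Fahrenheit reading is 1.8·x + 32.
(1.8·x + 32) - x = 181  ⇒  (0.8)·x = 149  ⇒  x = 186.2500°C.
In Rankine: 186.2500 × 1.8 + 491.67 = 826.9°R.

826.9°R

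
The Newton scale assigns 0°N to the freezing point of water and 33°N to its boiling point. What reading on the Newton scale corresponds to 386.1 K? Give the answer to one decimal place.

First in Celsius: 386.1 - 273.15 = 112.9500°C.
Linearly onto the Newton scale: 0 + (112.9500 / 100) × (33 - 0) = 37.3°N.

37.3°N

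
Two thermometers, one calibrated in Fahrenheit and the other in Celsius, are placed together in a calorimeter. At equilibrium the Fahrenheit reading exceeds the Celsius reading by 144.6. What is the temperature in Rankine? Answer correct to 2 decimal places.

745.02°R

Let x be the Fahrenheit reading; then the Celsius reading is 5/9·x - 17.7778.
(5/9·x - 17.7778) - x = -144.6  ⇒  (-4/9)·x = -126.822  ⇒  x = 285.3500°F.
In Celsius: (285.35 - 32) × 5/9 = 140.7500°C.
In Rankine: 140.7500 × 1.8 + 491.67 = 745.02°R.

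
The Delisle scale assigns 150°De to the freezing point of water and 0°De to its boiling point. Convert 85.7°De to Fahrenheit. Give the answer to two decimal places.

Linear interpolation between the fixed points: C = (85.7 - 150) × 100 / (0 - 150) = 42.8667°C.
Then 42.8667 × 1.8 + 32 = 109.16°F.

109.16°F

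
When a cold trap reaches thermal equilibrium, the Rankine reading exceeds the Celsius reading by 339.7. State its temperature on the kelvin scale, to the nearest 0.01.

83.19 K

Let x be the Rankine reading; then the Celsius reading is 5/9·x - 273.15.
(5/9·x - 273.15) - x = -339.7  ⇒  (-4/9)·x = -66.55  ⇒  x = 149.7375°R.
In Celsius: (149.7375 - 491.67) × 5/9 = -189.9625°C.
In kelvin: -189.9625 + 273.15 = 83.19 K.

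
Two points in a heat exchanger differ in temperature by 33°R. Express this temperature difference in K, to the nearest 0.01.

18.33 K

An interval of 1°R corresponds to 5/9 K.
33 × 5/9 = 18.33.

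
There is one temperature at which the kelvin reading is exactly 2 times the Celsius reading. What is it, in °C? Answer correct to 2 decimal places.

273.15°C

Let C be the Celsius reading. The kelvin reading is K = 1·C + 273.15.
Require K = 2·C: 1·C + 273.15 = 2·C.
(-1)·C = -273.15  ⇒  C = 273.15.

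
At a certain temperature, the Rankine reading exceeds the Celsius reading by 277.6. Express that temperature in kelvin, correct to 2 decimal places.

Let x be the Rankine reading; then the Celsius reading is 5/9·x - 273.15.
(5/9·x - 273.15) - x = -277.6  ⇒  (-4/9)·x = -4.45  ⇒  x = 10.0125°R.
In Celsius: (10.0125 - 491.67) × 5/9 = -267.5875°C.
In kelvin: -267.5875 + 273.15 = 5.56 K.

5.56 K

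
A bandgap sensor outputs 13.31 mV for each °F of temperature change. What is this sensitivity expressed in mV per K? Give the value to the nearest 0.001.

23.958 mV per K

Since only a temperature interval is involved, the additive offset between the scales drops out.
A change of 1 K is a change of 1.8°F, so per K the value is 13.31 × 1.8 = 23.958.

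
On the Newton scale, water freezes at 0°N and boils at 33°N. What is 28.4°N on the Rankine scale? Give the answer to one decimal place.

Linear interpolation between the fixed points: C = (28.4 - 0) × 100 / (33 - 0) = 86.0606°C.
Then 86.0606 × 1.8 + 491.67 = 646.6°R.

646.6°R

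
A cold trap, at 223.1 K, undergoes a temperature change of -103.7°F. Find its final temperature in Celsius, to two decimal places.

-107.66°C

Initial temperature in Celsius: 223.1 - 273.15 = -50.0500°C.
The 103.7°F change is an interval, so only the factor 5/9 applies: -103.7 × 5/9 = -57.6111°C.
Final Celsius temperature: -50.0500 - 57.6111 = -107.6611°C.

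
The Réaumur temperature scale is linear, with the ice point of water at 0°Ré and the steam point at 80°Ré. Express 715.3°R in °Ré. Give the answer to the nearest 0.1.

99.4°Ré

First in Celsius: (715.3 - 491.67) × 5/9 = 124.2389°C.
Linearly onto the Réaumur scale: 0 + (124.2389 / 100) × (80 - 0) = 99.4°Ré.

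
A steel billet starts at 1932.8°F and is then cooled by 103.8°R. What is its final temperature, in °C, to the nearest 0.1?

998.3°C

Initial temperature in Celsius: (1932.8 - 32) × 5/9 = 1056.0000°C.
The 103.8°R change is an interval, so only the factor 5/9 applies: -103.8 × 5/9 = -57.6667°C.
Final Celsius temperature: 1056.0000 - 57.6667 = 998.3333°C.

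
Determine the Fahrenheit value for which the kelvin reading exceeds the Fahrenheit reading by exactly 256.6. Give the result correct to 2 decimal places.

-2.76°F

Let F be the Fahrenheit reading. The kelvin reading is K = 5/9·F + 255.372.
Require K - F = 256.6: (-4/9)·F + 255.372 = 256.6.
F = (256.6 - 255.372) / (-4/9) = -2.76.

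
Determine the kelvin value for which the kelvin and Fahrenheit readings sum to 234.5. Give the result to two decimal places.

Let K be the kelvin reading. The Fahrenheit reading is F = 1.8·K - 459.67.
Require K + F = 234.5: (2.8)·K - 459.67 = 234.5.
K = (234.5 + 459.67) / (2.8) = 247.92.

247.92 K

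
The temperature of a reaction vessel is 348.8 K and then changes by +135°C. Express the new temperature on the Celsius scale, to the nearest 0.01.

210.65°C

Initial temperature in Celsius: 348.8 - 273.15 = 75.6500°C.
Final Celsius temperature: 75.6500 + 135.0000 = 210.6500°C.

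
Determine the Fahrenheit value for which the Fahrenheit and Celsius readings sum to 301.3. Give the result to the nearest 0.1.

Let F be the Fahrenheit reading. The Celsius reading is C = 5/9·F - 17.7778.
Require F + C = 301.3: (14/9)·F - 17.7778 = 301.3.
F = (301.3 + 17.7778) / (14/9) = 205.1.

205.1°F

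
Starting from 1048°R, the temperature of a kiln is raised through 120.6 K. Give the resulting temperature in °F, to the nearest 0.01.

805.41°F

Initial temperature in Celsius: (1048 - 491.67) × 5/9 = 309.0722°C.
The 120.6 K change is an interval; Kelvin and Celsius degrees are the same size, so ΔC = +120.6°C.
Final Celsius temperature: 309.0722 + 120.6000 = 429.6722°C.
In Fahrenheit: 429.6722 × 1.8 + 32 = 805.41°F.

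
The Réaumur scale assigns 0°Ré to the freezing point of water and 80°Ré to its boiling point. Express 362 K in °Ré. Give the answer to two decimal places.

71.08°Ré

First in Celsius: 362 - 273.15 = 88.8500°C.
Linearly onto the Réaumur scale: 0 + (88.8500 / 100) × (80 - 0) = 71.08°Ré.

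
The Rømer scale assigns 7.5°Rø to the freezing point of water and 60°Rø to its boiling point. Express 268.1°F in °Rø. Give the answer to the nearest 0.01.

First in Celsius: (268.1 - 32) × 5/9 = 131.1667°C.
Linearly onto the Rømer scale: 7.5 + (131.1667 / 100) × (60 - 7.5) = 76.36°Rø.

76.36°Rø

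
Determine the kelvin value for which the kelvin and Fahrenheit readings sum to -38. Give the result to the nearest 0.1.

150.6 K

Let K be the kelvin reading. The Fahrenheit reading is F = 1.8·K - 459.67.
Require K + F = -38: (2.8)·K - 459.67 = -38.
K = (-38 + 459.67) / (2.8) = 150.6.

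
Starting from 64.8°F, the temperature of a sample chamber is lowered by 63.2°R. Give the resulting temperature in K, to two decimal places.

256.26 K

Initial temperature in Celsius: (64.8 - 32) × 5/9 = 18.2222°C.
The 63.2°R change is an interval, so only the factor 5/9 applies: -63.2 × 5/9 = -35.1111°C.
Final Celsius temperature: 18.2222 - 35.1111 = -16.8889°C.
In kelvin: -16.8889 + 273.15 = 256.26 K.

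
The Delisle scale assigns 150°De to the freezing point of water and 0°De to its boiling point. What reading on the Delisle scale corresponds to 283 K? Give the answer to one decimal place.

135.2°De

First in Celsius: 283 - 273.15 = 9.8500°C.
Linearly onto the Delisle scale: 150 + (9.8500 / 100) × (0 - 150) = 135.2°De.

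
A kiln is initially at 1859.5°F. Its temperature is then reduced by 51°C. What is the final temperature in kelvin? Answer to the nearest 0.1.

1237.4 K

Initial temperature in Celsius: (1859.5 - 32) × 5/9 = 1015.2778°C.
Final Celsius temperature: 1015.2778 - 51.0000 = 964.2778°C.
In kelvin: 964.2778 + 273.15 = 1237.4 K.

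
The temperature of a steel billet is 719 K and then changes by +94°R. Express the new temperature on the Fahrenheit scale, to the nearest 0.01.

Initial temperature in Celsius: 719 - 273.15 = 445.8500°C.
The 94°R change is an interval, so only the factor 5/9 applies: +94 × 5/9 = +52.2222°C.
Final Celsius temperature: 445.8500 + 52.2222 = 498.0722°C.
In Fahrenheit: 498.0722 × 1.8 + 32 = 928.53°F.

928.53°F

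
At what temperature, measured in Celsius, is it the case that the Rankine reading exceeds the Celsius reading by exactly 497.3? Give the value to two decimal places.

7.04°C

Let C be the Celsius reading. The Rankine reading is R = 1.8·C + 491.67.
Require R - C = 497.3: (0.8)·C + 491.67 = 497.3.
C = (497.3 - 491.67) / (0.8) = 7.04.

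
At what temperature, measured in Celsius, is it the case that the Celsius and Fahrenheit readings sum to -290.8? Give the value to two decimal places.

-115.29°C

Let C be the Celsius reading. The Fahrenheit reading is F = 1.8·C + 32.
Require C + F = -290.8: (2.8)·C + 32 = -290.8.
C = (-290.8 - 32) / (2.8) = -115.29.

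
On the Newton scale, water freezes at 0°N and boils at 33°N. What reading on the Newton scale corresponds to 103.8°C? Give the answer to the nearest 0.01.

Linearly onto the Newton scale: 0 + (103.8000 / 100) × (33 - 0) = 34.25°N.

34.25°N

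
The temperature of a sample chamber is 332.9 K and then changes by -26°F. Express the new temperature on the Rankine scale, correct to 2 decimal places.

573.22°R

Initial temperature in Celsius: 332.9 - 273.15 = 59.7500°C.
The 26°F change is an interval, so only the factor 5/9 applies: -26 × 5/9 = -14.4444°C.
Final Celsius temperature: 59.7500 - 14.4444 = 45.3056°C.
In Rankine: 45.3056 × 1.8 + 491.67 = 573.22°R.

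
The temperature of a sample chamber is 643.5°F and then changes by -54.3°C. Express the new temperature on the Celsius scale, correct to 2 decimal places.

Initial temperature in Celsius: (643.5 - 32) × 5/9 = 339.7222°C.
Final Celsius temperature: 339.7222 - 54.3000 = 285.4222°C.

285.42°C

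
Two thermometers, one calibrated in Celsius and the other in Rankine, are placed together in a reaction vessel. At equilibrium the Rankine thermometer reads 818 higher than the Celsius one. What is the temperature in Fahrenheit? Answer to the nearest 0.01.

Let x be the Celsius reading; then the Rankine reading is 1.8·x + 491.67.
(1.8·x + 491.67) - x = 818  ⇒  (0.8)·x = 326.33  ⇒  x = 407.9125°C.
In Fahrenheit: 407.9125 × 1.8 + 32 = 766.24°F.

766.24°F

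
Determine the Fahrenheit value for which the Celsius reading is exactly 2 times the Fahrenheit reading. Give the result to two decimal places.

-12.31°F

Let F be the Fahrenheit reading. The Celsius reading is C = 5/9·F - 17.7778.
Require C = 2·F: 5/9·F - 17.7778 = 2·F.
(-13/9)·F = 17.7778  ⇒  F = -12.31.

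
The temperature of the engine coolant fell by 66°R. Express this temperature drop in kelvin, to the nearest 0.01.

Only the scale ratio 5/9 matters for a change in temperature.
66 × 5/9 = 36.67.

36.67 K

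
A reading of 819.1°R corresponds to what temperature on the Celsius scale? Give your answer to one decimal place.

181.9°C

In Celsius: (819.1 - 491.67) × 5/9 = 181.9056°C.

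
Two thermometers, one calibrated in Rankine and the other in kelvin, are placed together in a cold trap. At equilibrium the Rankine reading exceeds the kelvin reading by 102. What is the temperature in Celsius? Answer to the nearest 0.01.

-145.65°C

Let x be the Rankine reading; then the kelvin reading is 5/9·x.
(5/9·x) - x = -102  ⇒  (-4/9)·x = -102  ⇒  x = 229.5000°R.
In Celsius: (229.5 - 491.67) × 5/9 = -145.65°C.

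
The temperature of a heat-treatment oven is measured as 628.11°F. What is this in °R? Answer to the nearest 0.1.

1087.8°R

In Celsius: (628.11 - 32) × 5/9 = 331.1722°C.
In Rankine: 331.1722 × 1.8 + 491.67 = 1087.8°R.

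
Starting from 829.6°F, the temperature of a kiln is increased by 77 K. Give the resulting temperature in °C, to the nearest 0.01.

Initial temperature in Celsius: (829.6 - 32) × 5/9 = 443.1111°C.
The 77 K change is an interval; Kelvin and Celsius degrees are the same size, so ΔC = +77°C.
Final Celsius temperature: 443.1111 + 77.0000 = 520.1111°C.

520.11°C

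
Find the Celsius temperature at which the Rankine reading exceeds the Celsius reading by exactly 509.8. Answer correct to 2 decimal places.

22.66°C

Let C be the Celsius reading. The Rankine reading is R = 1.8·C + 491.67.
Require R - C = 509.8: (0.8)·C + 491.67 = 509.8.
C = (509.8 - 491.67) / (0.8) = 22.66.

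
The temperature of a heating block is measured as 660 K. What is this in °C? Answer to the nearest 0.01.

386.85°C

In Celsius: 660 - 273.15 = 386.8500°C.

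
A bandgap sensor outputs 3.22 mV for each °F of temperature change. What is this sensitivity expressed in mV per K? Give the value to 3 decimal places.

The quantity depends on a temperature interval, so only the ratio of degree sizes applies; the offset between the scales is irrelevant.
A change of 1 K is a change of 1.8°F, so per K the value is 3.22 × 1.8 = 5.796.

5.796 mV per K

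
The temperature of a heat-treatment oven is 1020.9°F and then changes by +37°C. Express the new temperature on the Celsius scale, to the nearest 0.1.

Initial temperature in Celsius: (1020.9 - 32) × 5/9 = 549.3889°C.
Final Celsius temperature: 549.3889 + 37.0000 = 586.3889°C.

586.4°C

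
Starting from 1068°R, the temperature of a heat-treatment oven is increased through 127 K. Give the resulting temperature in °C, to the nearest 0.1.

447.2°C

Initial temperature in Celsius: (1068 - 491.67) × 5/9 = 320.1833°C.
The 127 K change is an interval; Kelvin and Celsius degrees are the same size, so ΔC = +127°C.
Final Celsius temperature: 320.1833 + 127.0000 = 447.1833°C.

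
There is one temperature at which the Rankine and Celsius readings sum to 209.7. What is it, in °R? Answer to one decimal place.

310.4°R

Let R be the Rankine reading. The Celsius reading is C = 5/9·R - 273.15.
Require R + C = 209.7: (14/9)·R - 273.15 = 209.7.
R = (209.7 + 273.15) / (14/9) = 310.4.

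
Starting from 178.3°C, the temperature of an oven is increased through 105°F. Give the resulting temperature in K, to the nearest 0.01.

The 105°F change is an interval, so only the factor 5/9 applies: +105 × 5/9 = +58.3333°C.
Final Celsius temperature: 178.3000 + 58.3333 = 236.6333°C.
In kelvin: 236.6333 + 273.15 = 509.78 K.

509.78 K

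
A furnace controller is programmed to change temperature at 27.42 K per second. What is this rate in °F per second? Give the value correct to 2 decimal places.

Since only a temperature interval is involved, the additive offset between the scales drops out.
A change of 1 K is a change of 1.8°F, so 27.42 × 1.8 = 49.36.

49.36 °F/second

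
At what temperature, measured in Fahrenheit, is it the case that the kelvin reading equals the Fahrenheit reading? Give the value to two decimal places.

574.59°F

Let F be the Fahrenheit reading. The kelvin reading is K = 5/9·F + 255.372.
Set K = F: 5/9·F + 255.372 = F.
(-4/9)·F = -255.372  ⇒  F = 574.59.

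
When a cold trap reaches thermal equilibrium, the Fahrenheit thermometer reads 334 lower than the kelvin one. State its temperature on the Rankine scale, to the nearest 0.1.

Let x be the kelvin reading; then the Fahrenheit reading is 1.8·x - 459.67.
(1.8·x - 459.67) - x = -334  ⇒  (0.8)·x = 125.67  ⇒  x = 157.0875 K.
In Celsius: 157.0875 - 273.15 = -116.0625°C.
In Rankine: -116.0625 × 1.8 + 491.67 = 282.8°R.

282.8°R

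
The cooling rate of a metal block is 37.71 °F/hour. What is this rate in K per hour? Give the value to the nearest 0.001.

The quantity depends on a temperature interval, so only the ratio of degree sizes applies; the offset between the scales is irrelevant.
A change of 1°F is a change of 5/9 K, so 37.71 × 5/9 = 20.950.

20.950 K/hour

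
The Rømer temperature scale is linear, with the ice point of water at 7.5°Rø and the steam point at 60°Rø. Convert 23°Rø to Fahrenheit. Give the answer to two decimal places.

85.14°F

Linear interpolation between the fixed points: C = (23 - 7.5) × 100 / (60 - 7.5) = 29.5238°C.
Then 29.5238 × 1.8 + 32 = 85.14°F.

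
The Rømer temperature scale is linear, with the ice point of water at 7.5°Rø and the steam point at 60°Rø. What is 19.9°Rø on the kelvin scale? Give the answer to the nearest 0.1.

Linear interpolation between the fixed points: C = (19.9 - 7.5) × 100 / (60 - 7.5) = 23.6190°C.
Then 23.6190 + 273.15 = 296.8 K.

296.8 K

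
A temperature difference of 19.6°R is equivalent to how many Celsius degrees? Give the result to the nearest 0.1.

10.9°C

Only the scale ratio 5/9 matters for a change in temperature.
19.6 × 5/9 = 10.9.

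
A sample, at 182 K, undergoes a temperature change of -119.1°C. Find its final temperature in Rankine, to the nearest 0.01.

Initial temperature in Celsius: 182 - 273.15 = -91.1500°C.
Final Celsius temperature: -91.1500 - 119.1000 = -210.2500°C.
In Rankine: -210.2500 × 1.8 + 491.67 = 113.22°R.

113.22°R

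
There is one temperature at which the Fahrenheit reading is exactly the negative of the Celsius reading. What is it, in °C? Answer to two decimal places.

-11.43°C

Let C be the Celsius reading. The Fahrenheit reading is F = 1.8·C + 32.
Require F = -1·C: 1.8·C + 32 = -1·C.
(2.8)·C = -32  ⇒  C = -11.43.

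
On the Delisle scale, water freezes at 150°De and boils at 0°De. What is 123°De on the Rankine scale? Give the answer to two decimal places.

Linear interpolation between the fixed points: C = (123 - 150) × 100 / (0 - 150) = 18.0000°C.
Then 18.0000 × 1.8 + 491.67 = 524.07°R.

524.07°R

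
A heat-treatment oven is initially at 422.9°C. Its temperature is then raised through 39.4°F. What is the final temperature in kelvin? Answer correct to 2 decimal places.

The 39.4°F change is an interval, so only the factor 5/9 applies: +39.4 × 5/9 = +21.8889°C.
Final Celsius temperature: 422.9000 + 21.8889 = 444.7889°C.
In kelvin: 444.7889 + 273.15 = 717.94 K.

717.94 K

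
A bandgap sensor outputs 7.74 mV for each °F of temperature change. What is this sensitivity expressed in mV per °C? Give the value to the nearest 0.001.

13.932 mV per °C

The quantity depends on a temperature interval, so only the ratio of degree sizes applies; the offset between the scales is irrelevant.
A change of 1°C is a change of 1.8°F, so per °C the value is 7.74 × 1.8 = 13.932.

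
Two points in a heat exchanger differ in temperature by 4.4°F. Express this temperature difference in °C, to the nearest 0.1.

For a temperature interval the offset drops out; only the factor 5/9 applies.
4.4 × 5/9 = 2.4.

2.4°C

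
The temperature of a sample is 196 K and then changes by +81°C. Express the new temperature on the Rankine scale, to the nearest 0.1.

498.6°R

Initial temperature in Celsius: 196 - 273.15 = -77.1500°C.
Final Celsius temperature: -77.1500 + 81.0000 = 3.8500°C.
In Rankine: 3.8500 × 1.8 + 491.67 = 498.6°R.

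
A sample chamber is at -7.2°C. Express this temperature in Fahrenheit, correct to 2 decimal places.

In Fahrenheit: -7.2000 × 1.8 + 32 = 19.04°F.

19.04°F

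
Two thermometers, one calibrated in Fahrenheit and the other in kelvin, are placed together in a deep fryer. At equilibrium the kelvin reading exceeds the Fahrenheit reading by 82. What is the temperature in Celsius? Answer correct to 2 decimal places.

Let x be the Fahrenheit reading; then the kelvin reading is 5/9·x + 255.372.
(5/9·x + 255.372) - x = 82  ⇒  (-4/9)·x = -173.372  ⇒  x = 390.0875°F.
In Celsius: (390.0875 - 32) × 5/9 = 198.94°C.

198.94°C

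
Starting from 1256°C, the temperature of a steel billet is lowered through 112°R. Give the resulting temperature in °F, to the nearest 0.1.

The 112°R change is an interval, so only the factor 5/9 applies: -112 × 5/9 = -62.2222°C.
Final Celsius temperature: 1256.0000 - 62.2222 = 1193.7778°C.
In Fahrenheit: 1193.7778 × 1.8 + 32 = 2180.8°F.

2180.8°F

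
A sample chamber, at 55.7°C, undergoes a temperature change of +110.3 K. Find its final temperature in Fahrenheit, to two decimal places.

The 110.3 K change is an interval; Kelvin and Celsius degrees are the same size, so ΔC = +110.3°C.
Final Celsius temperature: 55.7000 + 110.3000 = 166.0000°C.
In Fahrenheit: 166.0000 × 1.8 + 32 = 330.80°F.

330.80°F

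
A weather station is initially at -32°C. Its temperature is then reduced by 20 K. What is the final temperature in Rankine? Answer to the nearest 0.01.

398.07°R

The 20 K change is an interval; Kelvin and Celsius degrees are the same size, so ΔC = -20°C.
Final Celsius temperature: -32.0000 - 20.0000 = -52.0000°C.
In Rankine: -52.0000 × 1.8 + 491.67 = 398.07°R.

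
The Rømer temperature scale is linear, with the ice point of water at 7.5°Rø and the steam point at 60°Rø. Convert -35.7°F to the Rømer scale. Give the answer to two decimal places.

First in Celsius: (-35.7 - 32) × 5/9 = -37.6111°C.
Linearly onto the Rømer scale: 7.5 + (-37.6111 / 100) × (60 - 7.5) = -12.25°Rø.

-12.25°Rø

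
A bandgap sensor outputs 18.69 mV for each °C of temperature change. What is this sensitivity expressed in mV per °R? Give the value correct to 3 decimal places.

The quantity depends on a temperature interval, so only the ratio of degree sizes applies; the offset between the scales is irrelevant.
A change of 1°R is a change of 5/9°C, so per °R the value is 18.69 × 5/9 = 10.383.

10.383 mV per °R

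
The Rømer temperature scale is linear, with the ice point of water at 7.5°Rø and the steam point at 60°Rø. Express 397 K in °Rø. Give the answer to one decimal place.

72.5°Rø

First in Celsius: 397 - 273.15 = 123.8500°C.
Linearly onto the Rømer scale: 7.5 + (123.8500 / 100) × (60 - 7.5) = 72.5°Rø.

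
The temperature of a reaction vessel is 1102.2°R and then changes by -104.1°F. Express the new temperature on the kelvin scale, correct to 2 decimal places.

554.50 K

Initial temperature in Celsius: (1102.2 - 491.67) × 5/9 = 339.1833°C.
The 104.1°F change is an interval, so only the factor 5/9 applies: -104.1 × 5/9 = -57.8333°C.
Final Celsius temperature: 339.1833 - 57.8333 = 281.3500°C.
In kelvin: 281.3500 + 273.15 = 554.50 K.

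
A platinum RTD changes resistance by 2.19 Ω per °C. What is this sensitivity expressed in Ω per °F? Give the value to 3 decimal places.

The quantity depends on a temperature interval, so only the ratio of degree sizes applies; the offset between the scales is irrelevant.
A change of 1°F is a change of 5/9°C, so per °F the value is 2.19 × 5/9 = 1.217.

1.217 Ω per °F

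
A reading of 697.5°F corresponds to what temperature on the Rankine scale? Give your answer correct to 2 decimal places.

In Celsius: (697.5 - 32) × 5/9 = 369.7222°C.
In Rankine: 369.7222 × 1.8 + 491.67 = 1157.17°R.

1157.17°R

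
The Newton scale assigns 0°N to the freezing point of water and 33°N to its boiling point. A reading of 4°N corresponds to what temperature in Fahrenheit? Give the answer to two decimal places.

53.82°F

Linear interpolation between the fixed points: C = (4 - 0) × 100 / (33 - 0) = 12.1212°C.
Then 12.1212 × 1.8 + 32 = 53.82°F.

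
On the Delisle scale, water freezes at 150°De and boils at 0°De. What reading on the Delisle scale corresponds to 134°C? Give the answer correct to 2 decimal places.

Linearly onto the Delisle scale: 150 + (134.0000 / 100) × (0 - 150) = -51.00°De.

-51.00°De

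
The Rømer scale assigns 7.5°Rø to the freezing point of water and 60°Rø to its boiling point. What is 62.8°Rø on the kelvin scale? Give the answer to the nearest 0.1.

378.5 K

Linear interpolation between the fixed points: C = (62.8 - 7.5) × 100 / (60 - 7.5) = 105.3333°C.
Then 105.3333 + 273.15 = 378.5 K.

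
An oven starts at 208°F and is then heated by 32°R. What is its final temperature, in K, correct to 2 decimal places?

Initial temperature in Celsius: (208 - 32) × 5/9 = 97.7778°C.
The 32°R change is an interval, so only the factor 5/9 applies: +32 × 5/9 = +17.7778°C.
Final Celsius temperature: 97.7778 + 17.7778 = 115.5556°C.
In kelvin: 115.5556 + 273.15 = 388.71 K.

388.71 K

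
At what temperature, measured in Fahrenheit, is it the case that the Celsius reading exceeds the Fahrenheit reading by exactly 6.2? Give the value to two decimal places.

Let F be the Fahrenheit reading. The Celsius reading is C = 5/9·F - 17.7778.
Require C - F = 6.2: (-4/9)·F - 17.7778 = 6.2.
F = (6.2 + 17.7778) / (-4/9) = -53.95.

-53.95°F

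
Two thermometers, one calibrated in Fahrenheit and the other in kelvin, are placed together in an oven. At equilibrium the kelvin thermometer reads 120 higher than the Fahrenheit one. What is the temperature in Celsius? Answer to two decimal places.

151.44°C

Let x be the Fahrenheit reading; then the kelvin reading is 5/9·x + 255.372.
(5/9·x + 255.372) - x = 120  ⇒  (-4/9)·x = -135.372  ⇒  x = 304.5875°F.
In Celsius: (304.5875 - 32) × 5/9 = 151.44°C.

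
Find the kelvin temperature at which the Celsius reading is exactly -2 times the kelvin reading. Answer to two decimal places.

91.05 K

Let K be the kelvin reading. The Celsius reading is C = 1·K - 273.15.
Require C = -2·K: 1·K - 273.15 = -2·K.
(3)·K = 273.15  ⇒  K = 91.05.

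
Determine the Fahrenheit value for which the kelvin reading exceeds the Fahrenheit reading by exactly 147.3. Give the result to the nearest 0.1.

Let F be the Fahrenheit reading. The kelvin reading is K = 5/9·F + 255.372.
Require K - F = 147.3: (-4/9)·F + 255.372 = 147.3.
F = (147.3 - 255.372) / (-4/9) = 243.2.

243.2°F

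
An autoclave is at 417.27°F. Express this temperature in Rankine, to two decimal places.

In Celsius: (417.27 - 32) × 5/9 = 214.0389°C.
In Rankine: 214.0389 × 1.8 + 491.67 = 876.94°R.

876.94°R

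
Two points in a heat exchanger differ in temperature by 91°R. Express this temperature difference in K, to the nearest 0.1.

An interval of 1°R corresponds to 5/9 K.
91 × 5/9 = 50.6.

50.6 K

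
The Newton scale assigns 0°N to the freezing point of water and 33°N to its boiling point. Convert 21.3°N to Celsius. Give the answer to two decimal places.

64.55°C

Linear interpolation between the fixed points: C = (21.3 - 0) × 100 / (33 - 0) = 64.5455°C.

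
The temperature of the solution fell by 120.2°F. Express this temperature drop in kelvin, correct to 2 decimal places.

Only the scale ratio 5/9 matters for a change in temperature.
120.2 × 5/9 = 66.78.

66.78 K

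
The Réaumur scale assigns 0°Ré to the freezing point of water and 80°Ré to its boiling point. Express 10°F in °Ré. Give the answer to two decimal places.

First in Celsius: (10 - 32) × 5/9 = -12.2222°C.
Linearly onto the Réaumur scale: 0 + (-12.2222 / 100) × (80 - 0) = -9.78°Ré.

-9.78°Ré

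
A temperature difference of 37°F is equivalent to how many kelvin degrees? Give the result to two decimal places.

20.56 K

An interval of 1°F corresponds to 5/9 K.
37 × 5/9 = 20.56.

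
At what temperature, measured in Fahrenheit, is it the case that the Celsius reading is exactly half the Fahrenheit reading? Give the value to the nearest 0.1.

320.0°F

Let F be the Fahrenheit reading. The Celsius reading is C = 5/9·F - 17.7778.
Require C = 0.5·F: 5/9·F - 17.7778 = 0.5·F.
(1/18)·F = 17.7778  ⇒  F = 320.0.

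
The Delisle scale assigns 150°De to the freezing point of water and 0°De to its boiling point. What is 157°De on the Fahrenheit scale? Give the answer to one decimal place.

Linear interpolation between the fixed points: C = (157 - 150) × 100 / (0 - 150) = -4.6667°C.
Then -4.6667 × 1.8 + 32 = 23.6°F.

23.6°F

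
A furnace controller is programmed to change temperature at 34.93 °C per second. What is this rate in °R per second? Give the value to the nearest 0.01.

The quantity depends on a temperature interval, so only the ratio of degree sizes applies; the offset between the scales is irrelevant.
A change of 1°C is a change of 1.8°R, so 34.93 × 1.8 = 62.87.

62.87 °R/second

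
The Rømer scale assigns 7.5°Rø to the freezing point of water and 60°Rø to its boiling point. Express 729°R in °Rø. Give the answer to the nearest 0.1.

76.7°Rø

First in Celsius: (729 - 491.67) × 5/9 = 131.8500°C.
Linearly onto the Rømer scale: 7.5 + (131.8500 / 100) × (60 - 7.5) = 76.7°Rø.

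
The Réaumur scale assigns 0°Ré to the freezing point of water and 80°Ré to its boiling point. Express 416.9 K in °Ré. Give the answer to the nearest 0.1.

First in Celsius: 416.9 - 273.15 = 143.7500°C.
Linearly onto the Réaumur scale: 0 + (143.7500 / 100) × (80 - 0) = 115.0°Ré.

115.0°Ré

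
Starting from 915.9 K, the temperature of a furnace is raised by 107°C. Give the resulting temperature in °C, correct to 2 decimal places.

749.75°C

Initial temperature in Celsius: 915.9 - 273.15 = 642.7500°C.
Final Celsius temperature: 642.7500 + 107.0000 = 749.7500°C.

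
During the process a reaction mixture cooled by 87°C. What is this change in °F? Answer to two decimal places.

156.60°F

An interval of 1°C corresponds to 1.8°F.
87 × 1.8 = 156.60.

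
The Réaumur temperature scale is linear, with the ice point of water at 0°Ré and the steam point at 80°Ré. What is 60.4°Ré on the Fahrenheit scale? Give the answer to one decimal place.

167.9°F

Linear interpolation between the fixed points: C = (60.4 - 0) × 100 / (80 - 0) = 75.5000°C.
Then 75.5000 × 1.8 + 32 = 167.9°F.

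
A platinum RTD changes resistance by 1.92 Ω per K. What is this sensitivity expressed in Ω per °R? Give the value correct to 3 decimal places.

Since only a temperature interval is involved, the additive offset between the scales drops out.
A change of 1°R is a change of 5/9 K, so per °R the value is 1.92 × 5/9 = 1.067.

1.067 Ω per °R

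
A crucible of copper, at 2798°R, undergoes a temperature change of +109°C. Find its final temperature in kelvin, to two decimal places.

Initial temperature in Celsius: (2798 - 491.67) × 5/9 = 1281.2944°C.
Final Celsius temperature: 1281.2944 + 109.0000 = 1390.2944°C.
In kelvin: 1390.2944 + 273.15 = 1663.44 K.

1663.44 K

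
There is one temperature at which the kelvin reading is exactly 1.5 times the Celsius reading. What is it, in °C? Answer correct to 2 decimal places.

546.30°C

Let C be the Celsius reading. The kelvin reading is K = 1·C + 273.15.
Require K = 1.5·C: 1·C + 273.15 = 1.5·C.
(-0.5)·C = -273.15  ⇒  C = 546.30.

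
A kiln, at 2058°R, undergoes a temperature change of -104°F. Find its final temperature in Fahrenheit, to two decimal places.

Initial temperature in Celsius: (2058 - 491.67) × 5/9 = 870.1833°C.
The 104°F change is an interval, so only the factor 5/9 applies: -104 × 5/9 = -57.7778°C.
Final Celsius temperature: 870.1833 - 57.7778 = 812.4056°C.
In Fahrenheit: 812.4056 × 1.8 + 32 = 1494.33°F.

1494.33°F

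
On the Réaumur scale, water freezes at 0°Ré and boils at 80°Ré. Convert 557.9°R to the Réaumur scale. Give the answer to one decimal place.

First in Celsius: (557.9 - 491.67) × 5/9 = 36.7944°C.
Linearly onto the Réaumur scale: 0 + (36.7944 / 100) × (80 - 0) = 29.4°Ré.

29.4°Ré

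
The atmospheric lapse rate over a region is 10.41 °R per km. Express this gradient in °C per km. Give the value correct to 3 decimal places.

The quantity depends on a temperature interval, so only the ratio of degree sizes applies; the offset between the scales is irrelevant.
A change of 1°R is a change of 5/9°C, so 10.41 × 5/9 = 5.783.

5.783 °C/km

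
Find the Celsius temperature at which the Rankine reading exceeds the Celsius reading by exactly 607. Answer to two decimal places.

144.16°C

Let C be the Celsius reading. The Rankine reading is R = 1.8·C + 491.67.
Require R - C = 607: (0.8)·C + 491.67 = 607.
C = (607 - 491.67) / (0.8) = 144.16.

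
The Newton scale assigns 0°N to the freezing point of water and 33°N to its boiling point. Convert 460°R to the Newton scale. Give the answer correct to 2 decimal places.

-5.81°N

First in Celsius: (460 - 491.67) × 5/9 = -17.5944°C.
Linearly onto the Newton scale: 0 + (-17.5944 / 100) × (33 - 0) = -5.81°N.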